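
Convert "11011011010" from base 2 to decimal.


Input: "11011011010" in base 2
Positional expansion:
  Digit '1' (value 1) x 2^10 = 1024
  Digit '1' (value 1) x 2^9 = 512
  Digit '0' (value 0) x 2^8 = 0
  Digit '1' (value 1) x 2^7 = 128
  Digit '1' (value 1) x 2^6 = 64
  Digit '0' (value 0) x 2^5 = 0
  Digit '1' (value 1) x 2^4 = 16
  Digit '1' (value 1) x 2^3 = 8
  Digit '0' (value 0) x 2^2 = 0
  Digit '1' (value 1) x 2^1 = 2
  Digit '0' (value 0) x 2^0 = 0
Sum = 1754

1754


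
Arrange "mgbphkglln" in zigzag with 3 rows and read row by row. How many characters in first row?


Zigzag "mgbphkglln" into 3 rows:
Placing characters:
  'm' => row 0
  'g' => row 1
  'b' => row 2
  'p' => row 1
  'h' => row 0
  'k' => row 1
  'g' => row 2
  'l' => row 1
  'l' => row 0
  'n' => row 1
Rows:
  Row 0: "mhl"
  Row 1: "gpkln"
  Row 2: "bg"
First row length: 3

3


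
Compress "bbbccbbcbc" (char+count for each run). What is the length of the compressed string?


Input: bbbccbbcbc
Runs:
  'b' x 3 => "b3"
  'c' x 2 => "c2"
  'b' x 2 => "b2"
  'c' x 1 => "c1"
  'b' x 1 => "b1"
  'c' x 1 => "c1"
Compressed: "b3c2b2c1b1c1"
Compressed length: 12

12


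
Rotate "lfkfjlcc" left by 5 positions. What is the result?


Input: "lfkfjlcc", rotate left by 5
First 5 characters: "lfkfj"
Remaining characters: "lcc"
Concatenate remaining + first: "lcc" + "lfkfj" = "lcclfkfj"

lcclfkfj


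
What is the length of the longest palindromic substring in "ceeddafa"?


Input: "ceeddafa"
Checking substrings for palindromes:
  [5:8] "afa" (len 3) => palindrome
  [1:3] "ee" (len 2) => palindrome
  [3:5] "dd" (len 2) => palindrome
Longest palindromic substring: "afa" with length 3

3


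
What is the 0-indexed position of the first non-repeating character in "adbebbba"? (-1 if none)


Input: adbebbba
Character frequencies:
  'a': 2
  'b': 4
  'd': 1
  'e': 1
Scanning left to right for freq == 1:
  Position 0 ('a'): freq=2, skip
  Position 1 ('d'): unique! => answer = 1

1


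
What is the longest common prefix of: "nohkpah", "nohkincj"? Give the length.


Words: nohkpah, nohkincj
  Position 0: all 'n' => match
  Position 1: all 'o' => match
  Position 2: all 'h' => match
  Position 3: all 'k' => match
  Position 4: ('p', 'i') => mismatch, stop
LCP = "nohk" (length 4)

4


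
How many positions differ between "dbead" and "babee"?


Comparing "dbead" and "babee" position by position:
  Position 0: 'd' vs 'b' => DIFFER
  Position 1: 'b' vs 'a' => DIFFER
  Position 2: 'e' vs 'b' => DIFFER
  Position 3: 'a' vs 'e' => DIFFER
  Position 4: 'd' vs 'e' => DIFFER
Positions that differ: 5

5


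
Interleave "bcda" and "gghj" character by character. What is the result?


Interleaving "bcda" and "gghj":
  Position 0: 'b' from first, 'g' from second => "bg"
  Position 1: 'c' from first, 'g' from second => "cg"
  Position 2: 'd' from first, 'h' from second => "dh"
  Position 3: 'a' from first, 'j' from second => "aj"
Result: bgcgdhaj

bgcgdhaj


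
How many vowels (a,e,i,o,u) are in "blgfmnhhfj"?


Input: blgfmnhhfj
Checking each character:
  'b' at position 0: consonant
  'l' at position 1: consonant
  'g' at position 2: consonant
  'f' at position 3: consonant
  'm' at position 4: consonant
  'n' at position 5: consonant
  'h' at position 6: consonant
  'h' at position 7: consonant
  'f' at position 8: consonant
  'j' at position 9: consonant
Total vowels: 0

0


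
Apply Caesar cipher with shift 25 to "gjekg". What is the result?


Caesar cipher: shift "gjekg" by 25
  'g' (pos 6) + 25 = pos 5 = 'f'
  'j' (pos 9) + 25 = pos 8 = 'i'
  'e' (pos 4) + 25 = pos 3 = 'd'
  'k' (pos 10) + 25 = pos 9 = 'j'
  'g' (pos 6) + 25 = pos 5 = 'f'
Result: fidjf

fidjf


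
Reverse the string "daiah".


Input: daiah
Reading characters right to left:
  Position 4: 'h'
  Position 3: 'a'
  Position 2: 'i'
  Position 1: 'a'
  Position 0: 'd'
Reversed: haiad

haiad


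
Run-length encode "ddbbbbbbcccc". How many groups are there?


Input: ddbbbbbbcccc
Scanning for consecutive runs:
  Group 1: 'd' x 2 (positions 0-1)
  Group 2: 'b' x 6 (positions 2-7)
  Group 3: 'c' x 4 (positions 8-11)
Total groups: 3

3


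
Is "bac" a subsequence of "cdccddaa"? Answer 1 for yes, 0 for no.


Check if "bac" is a subsequence of "cdccddaa"
Greedy scan:
  Position 0 ('c'): no match needed
  Position 1 ('d'): no match needed
  Position 2 ('c'): no match needed
  Position 3 ('c'): no match needed
  Position 4 ('d'): no match needed
  Position 5 ('d'): no match needed
  Position 6 ('a'): no match needed
  Position 7 ('a'): no match needed
Only matched 0/3 characters => not a subsequence

0


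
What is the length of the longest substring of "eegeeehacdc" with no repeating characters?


Input: "eegeeehacdc"
Sliding window (track last position of each char):
  Position 0 ('e'): window [0,0] length 1 -- new best
  Position 1 ('e'): repeat (last at 0), move window start to 1
  Position 1 ('e'): window [1,1] length 1
  Position 2 ('g'): window [1,2] length 2 -- new best
  Position 3 ('e'): repeat (last at 1), move window start to 2
  Position 3 ('e'): window [2,3] length 2
  Position 4 ('e'): repeat (last at 3), move window start to 4
  Position 4 ('e'): window [4,4] length 1
  Position 5 ('e'): repeat (last at 4), move window start to 5
  Position 5 ('e'): window [5,5] length 1
  Position 6 ('h'): window [5,6] length 2
  Position 7 ('a'): window [5,7] length 3 -- new best
  Position 8 ('c'): window [5,8] length 4 -- new best
  Position 9 ('d'): window [5,9] length 5 -- new best
  Position 10 ('c'): repeat (last at 8), move window start to 9
  Position 10 ('c'): window [9,10] length 2
Longest substring with no repeats: "ehacd" with length 5

5


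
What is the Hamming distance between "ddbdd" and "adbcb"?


Comparing "ddbdd" and "adbcb" position by position:
  Position 0: 'd' vs 'a' => differ
  Position 1: 'd' vs 'd' => same
  Position 2: 'b' vs 'b' => same
  Position 3: 'd' vs 'c' => differ
  Position 4: 'd' vs 'b' => differ
Total differences (Hamming distance): 3

3


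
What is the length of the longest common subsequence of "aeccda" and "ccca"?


LCS of "aeccda" and "ccca"
DP table:
           c    c    c    a
      0    0    0    0    0
  a   0    0    0    0    1
  e   0    0    0    0    1
  c   0    1    1    1    1
  c   0    1    2    2    2
  d   0    1    2    2    2
  a   0    1    2    2    3
LCS length = dp[6][4] = 3

3


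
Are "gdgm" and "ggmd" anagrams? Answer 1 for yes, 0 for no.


Strings: "gdgm", "ggmd"
Sorted first:  dggm
Sorted second: dggm
Sorted forms match => anagrams

1


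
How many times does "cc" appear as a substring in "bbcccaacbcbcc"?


Searching for "cc" in "bbcccaacbcbcc"
Scanning each position:
  Position 0: "bb" => no
  Position 1: "bc" => no
  Position 2: "cc" => MATCH
  Position 3: "cc" => MATCH
  Position 4: "ca" => no
  Position 5: "aa" => no
  Position 6: "ac" => no
  Position 7: "cb" => no
  Position 8: "bc" => no
  Position 9: "cb" => no
  Position 10: "bc" => no
  Position 11: "cc" => MATCH
Total occurrences: 3

3


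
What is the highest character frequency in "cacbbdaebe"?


Input: cacbbdaebe
Character counts:
  'a': 2
  'b': 3
  'c': 2
  'd': 1
  'e': 2
Maximum frequency: 3

3


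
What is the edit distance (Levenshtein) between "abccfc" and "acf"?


Computing edit distance: "abccfc" -> "acf"
DP table:
           a    c    f
      0    1    2    3
  a   1    0    1    2
  b   2    1    1    2
  c   3    2    1    2
  c   4    3    2    2
  f   5    4    3    2
  c   6    5    4    3
Edit distance = dp[6][3] = 3

3


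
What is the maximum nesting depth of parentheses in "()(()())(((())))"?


Input: "()(()())(((())))"
Tracking depth:
  Position 0 '(': depth becomes 1
  Position 1 ')': depth becomes 0
  Position 2 '(': depth becomes 1
  Position 3 '(': depth becomes 2
  Position 4 ')': depth becomes 1
  Position 5 '(': depth becomes 2
  Position 6 ')': depth becomes 1
  Position 7 ')': depth becomes 0
  Position 8 '(': depth becomes 1
  Position 9 '(': depth becomes 2
  Position 10 '(': depth becomes 3
  Position 11 '(': depth becomes 4
  Position 12 ')': depth becomes 3
  Position 13 ')': depth becomes 2
  Position 14 ')': depth becomes 1
  Position 15 ')': depth becomes 0
Maximum depth reached: 4

4


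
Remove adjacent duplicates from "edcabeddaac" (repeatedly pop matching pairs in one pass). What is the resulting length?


Input: edcabeddaac
Stack-based adjacent duplicate removal:
  Read 'e': push. Stack: e
  Read 'd': push. Stack: ed
  Read 'c': push. Stack: edc
  Read 'a': push. Stack: edca
  Read 'b': push. Stack: edcab
  Read 'e': push. Stack: edcabe
  Read 'd': push. Stack: edcabed
  Read 'd': matches stack top 'd' => pop. Stack: edcabe
  Read 'a': push. Stack: edcabea
  Read 'a': matches stack top 'a' => pop. Stack: edcabe
  Read 'c': push. Stack: edcabec
Final stack: "edcabec" (length 7)

7


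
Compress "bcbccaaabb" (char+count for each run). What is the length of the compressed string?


Input: bcbccaaabb
Runs:
  'b' x 1 => "b1"
  'c' x 1 => "c1"
  'b' x 1 => "b1"
  'c' x 2 => "c2"
  'a' x 3 => "a3"
  'b' x 2 => "b2"
Compressed: "b1c1b1c2a3b2"
Compressed length: 12

12


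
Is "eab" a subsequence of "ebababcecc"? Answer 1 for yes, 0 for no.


Check if "eab" is a subsequence of "ebababcecc"
Greedy scan:
  Position 0 ('e'): matches sub[0] = 'e'
  Position 1 ('b'): no match needed
  Position 2 ('a'): matches sub[1] = 'a'
  Position 3 ('b'): matches sub[2] = 'b'
  Position 4 ('a'): no match needed
  Position 5 ('b'): no match needed
  Position 6 ('c'): no match needed
  Position 7 ('e'): no match needed
  Position 8 ('c'): no match needed
  Position 9 ('c'): no match needed
All 3 characters matched => is a subsequence

1


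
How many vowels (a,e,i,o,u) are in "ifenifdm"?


Input: ifenifdm
Checking each character:
  'i' at position 0: vowel (running total: 1)
  'f' at position 1: consonant
  'e' at position 2: vowel (running total: 2)
  'n' at position 3: consonant
  'i' at position 4: vowel (running total: 3)
  'f' at position 5: consonant
  'd' at position 6: consonant
  'm' at position 7: consonant
Total vowels: 3

3


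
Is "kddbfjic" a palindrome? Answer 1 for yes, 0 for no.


Input: kddbfjic
Reversed: cijfbddk
  Compare pos 0 ('k') with pos 7 ('c'): MISMATCH
  Compare pos 1 ('d') with pos 6 ('i'): MISMATCH
  Compare pos 2 ('d') with pos 5 ('j'): MISMATCH
  Compare pos 3 ('b') with pos 4 ('f'): MISMATCH
Result: not a palindrome

0


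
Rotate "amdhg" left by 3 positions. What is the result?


Input: "amdhg", rotate left by 3
First 3 characters: "amd"
Remaining characters: "hg"
Concatenate remaining + first: "hg" + "amd" = "hgamd"

hgamd


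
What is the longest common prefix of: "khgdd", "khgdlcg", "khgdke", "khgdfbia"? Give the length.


Words: khgdd, khgdlcg, khgdke, khgdfbia
  Position 0: all 'k' => match
  Position 1: all 'h' => match
  Position 2: all 'g' => match
  Position 3: all 'd' => match
  Position 4: ('d', 'l', 'k', 'f') => mismatch, stop
LCP = "khgd" (length 4)

4


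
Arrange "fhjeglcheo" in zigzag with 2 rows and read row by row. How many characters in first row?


Zigzag "fhjeglcheo" into 2 rows:
Placing characters:
  'f' => row 0
  'h' => row 1
  'j' => row 0
  'e' => row 1
  'g' => row 0
  'l' => row 1
  'c' => row 0
  'h' => row 1
  'e' => row 0
  'o' => row 1
Rows:
  Row 0: "fjgce"
  Row 1: "helho"
First row length: 5

5


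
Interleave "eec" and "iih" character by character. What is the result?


Interleaving "eec" and "iih":
  Position 0: 'e' from first, 'i' from second => "ei"
  Position 1: 'e' from first, 'i' from second => "ei"
  Position 2: 'c' from first, 'h' from second => "ch"
Result: eieich

eieich


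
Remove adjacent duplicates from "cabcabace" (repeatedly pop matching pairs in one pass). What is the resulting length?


Input: cabcabace
Stack-based adjacent duplicate removal:
  Read 'c': push. Stack: c
  Read 'a': push. Stack: ca
  Read 'b': push. Stack: cab
  Read 'c': push. Stack: cabc
  Read 'a': push. Stack: cabca
  Read 'b': push. Stack: cabcab
  Read 'a': push. Stack: cabcaba
  Read 'c': push. Stack: cabcabac
  Read 'e': push. Stack: cabcabace
Final stack: "cabcabace" (length 9)

9


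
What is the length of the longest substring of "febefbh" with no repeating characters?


Input: "febefbh"
Sliding window (track last position of each char):
  Position 0 ('f'): window [0,0] length 1 -- new best
  Position 1 ('e'): window [0,1] length 2 -- new best
  Position 2 ('b'): window [0,2] length 3 -- new best
  Position 3 ('e'): repeat (last at 1), move window start to 2
  Position 3 ('e'): window [2,3] length 2
  Position 4 ('f'): window [2,4] length 3
  Position 5 ('b'): repeat (last at 2), move window start to 3
  Position 5 ('b'): window [3,5] length 3
  Position 6 ('h'): window [3,6] length 4 -- new best
Longest substring with no repeats: "efbh" with length 4

4


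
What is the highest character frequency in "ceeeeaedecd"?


Input: ceeeeaedecd
Character counts:
  'a': 1
  'c': 2
  'd': 2
  'e': 6
Maximum frequency: 6

6


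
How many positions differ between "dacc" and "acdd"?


Comparing "dacc" and "acdd" position by position:
  Position 0: 'd' vs 'a' => DIFFER
  Position 1: 'a' vs 'c' => DIFFER
  Position 2: 'c' vs 'd' => DIFFER
  Position 3: 'c' vs 'd' => DIFFER
Positions that differ: 4

4


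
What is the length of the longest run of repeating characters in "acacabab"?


Input: "acacabab"
Scanning for longest run:
  Position 1 ('c'): new char, reset run to 1
  Position 2 ('a'): new char, reset run to 1
  Position 3 ('c'): new char, reset run to 1
  Position 4 ('a'): new char, reset run to 1
  Position 5 ('b'): new char, reset run to 1
  Position 6 ('a'): new char, reset run to 1
  Position 7 ('b'): new char, reset run to 1
Longest run: 'a' with length 1

1


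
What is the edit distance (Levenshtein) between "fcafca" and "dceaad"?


Computing edit distance: "fcafca" -> "dceaad"
DP table:
           d    c    e    a    a    d
      0    1    2    3    4    5    6
  f   1    1    2    3    4    5    6
  c   2    2    1    2    3    4    5
  a   3    3    2    2    2    3    4
  f   4    4    3    3    3    3    4
  c   5    5    4    4    4    4    4
  a   6    6    5    5    4    4    5
Edit distance = dp[6][6] = 5

5


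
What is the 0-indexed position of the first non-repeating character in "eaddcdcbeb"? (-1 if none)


Input: eaddcdcbeb
Character frequencies:
  'a': 1
  'b': 2
  'c': 2
  'd': 3
  'e': 2
Scanning left to right for freq == 1:
  Position 0 ('e'): freq=2, skip
  Position 1 ('a'): unique! => answer = 1

1


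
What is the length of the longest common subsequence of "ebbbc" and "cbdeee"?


LCS of "ebbbc" and "cbdeee"
DP table:
           c    b    d    e    e    e
      0    0    0    0    0    0    0
  e   0    0    0    0    1    1    1
  b   0    0    1    1    1    1    1
  b   0    0    1    1    1    1    1
  b   0    0    1    1    1    1    1
  c   0    1    1    1    1    1    1
LCS length = dp[5][6] = 1

1


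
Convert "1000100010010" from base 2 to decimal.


Input: "1000100010010" in base 2
Positional expansion:
  Digit '1' (value 1) x 2^12 = 4096
  Digit '0' (value 0) x 2^11 = 0
  Digit '0' (value 0) x 2^10 = 0
  Digit '0' (value 0) x 2^9 = 0
  Digit '1' (value 1) x 2^8 = 256
  Digit '0' (value 0) x 2^7 = 0
  Digit '0' (value 0) x 2^6 = 0
  Digit '0' (value 0) x 2^5 = 0
  Digit '1' (value 1) x 2^4 = 16
  Digit '0' (value 0) x 2^3 = 0
  Digit '0' (value 0) x 2^2 = 0
  Digit '1' (value 1) x 2^1 = 2
  Digit '0' (value 0) x 2^0 = 0
Sum = 4370

4370


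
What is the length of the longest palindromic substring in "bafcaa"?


Input: "bafcaa"
Checking substrings for palindromes:
  [4:6] "aa" (len 2) => palindrome
Longest palindromic substring: "aa" with length 2

2


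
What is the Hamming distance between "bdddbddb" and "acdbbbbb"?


Comparing "bdddbddb" and "acdbbbbb" position by position:
  Position 0: 'b' vs 'a' => differ
  Position 1: 'd' vs 'c' => differ
  Position 2: 'd' vs 'd' => same
  Position 3: 'd' vs 'b' => differ
  Position 4: 'b' vs 'b' => same
  Position 5: 'd' vs 'b' => differ
  Position 6: 'd' vs 'b' => differ
  Position 7: 'b' vs 'b' => same
Total differences (Hamming distance): 5

5


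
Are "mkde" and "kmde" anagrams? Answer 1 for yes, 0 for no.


Strings: "mkde", "kmde"
Sorted first:  dekm
Sorted second: dekm
Sorted forms match => anagrams

1


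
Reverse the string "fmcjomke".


Input: fmcjomke
Reading characters right to left:
  Position 7: 'e'
  Position 6: 'k'
  Position 5: 'm'
  Position 4: 'o'
  Position 3: 'j'
  Position 2: 'c'
  Position 1: 'm'
  Position 0: 'f'
Reversed: ekmojcmf

ekmojcmf


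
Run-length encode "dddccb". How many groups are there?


Input: dddccb
Scanning for consecutive runs:
  Group 1: 'd' x 3 (positions 0-2)
  Group 2: 'c' x 2 (positions 3-4)
  Group 3: 'b' x 1 (positions 5-5)
Total groups: 3

3


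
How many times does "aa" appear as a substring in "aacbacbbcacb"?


Searching for "aa" in "aacbacbbcacb"
Scanning each position:
  Position 0: "aa" => MATCH
  Position 1: "ac" => no
  Position 2: "cb" => no
  Position 3: "ba" => no
  Position 4: "ac" => no
  Position 5: "cb" => no
  Position 6: "bb" => no
  Position 7: "bc" => no
  Position 8: "ca" => no
  Position 9: "ac" => no
  Position 10: "cb" => no
Total occurrences: 1

1


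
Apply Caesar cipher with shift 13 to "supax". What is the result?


Caesar cipher: shift "supax" by 13
  's' (pos 18) + 13 = pos 5 = 'f'
  'u' (pos 20) + 13 = pos 7 = 'h'
  'p' (pos 15) + 13 = pos 2 = 'c'
  'a' (pos 0) + 13 = pos 13 = 'n'
  'x' (pos 23) + 13 = pos 10 = 'k'
Result: fhcnk

fhcnk


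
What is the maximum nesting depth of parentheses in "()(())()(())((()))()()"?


Input: "()(())()(())((()))()()"
Tracking depth:
  Position 0 '(': depth becomes 1
  Position 1 ')': depth becomes 0
  Position 2 '(': depth becomes 1
  Position 3 '(': depth becomes 2
  Position 4 ')': depth becomes 1
  Position 5 ')': depth becomes 0
  Position 6 '(': depth becomes 1
  Position 7 ')': depth becomes 0
  Position 8 '(': depth becomes 1
  Position 9 '(': depth becomes 2
  Position 10 ')': depth becomes 1
  Position 11 ')': depth becomes 0
  Position 12 '(': depth becomes 1
  Position 13 '(': depth becomes 2
  Position 14 '(': depth becomes 3
  Position 15 ')': depth becomes 2
  Position 16 ')': depth becomes 1
  Position 17 ')': depth becomes 0
  Position 18 '(': depth becomes 1
  Position 19 ')': depth becomes 0
  Position 20 '(': depth becomes 1
  Position 21 ')': depth becomes 0
Maximum depth reached: 3

3


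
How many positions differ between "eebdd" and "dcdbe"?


Comparing "eebdd" and "dcdbe" position by position:
  Position 0: 'e' vs 'd' => DIFFER
  Position 1: 'e' vs 'c' => DIFFER
  Position 2: 'b' vs 'd' => DIFFER
  Position 3: 'd' vs 'b' => DIFFER
  Position 4: 'd' vs 'e' => DIFFER
Positions that differ: 5

5


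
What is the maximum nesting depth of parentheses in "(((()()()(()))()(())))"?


Input: "(((()()()(()))()(())))"
Tracking depth:
  Position 0 '(': depth becomes 1
  Position 1 '(': depth becomes 2
  Position 2 '(': depth becomes 3
  Position 3 '(': depth becomes 4
  Position 4 ')': depth becomes 3
  Position 5 '(': depth becomes 4
  Position 6 ')': depth becomes 3
  Position 7 '(': depth becomes 4
  Position 8 ')': depth becomes 3
  Position 9 '(': depth becomes 4
  Position 10 '(': depth becomes 5
  Position 11 ')': depth becomes 4
  Position 12 ')': depth becomes 3
  Position 13 ')': depth becomes 2
  Position 14 '(': depth becomes 3
  Position 15 ')': depth becomes 2
  Position 16 '(': depth becomes 3
  Position 17 '(': depth becomes 4
  Position 18 ')': depth becomes 3
  Position 19 ')': depth becomes 2
  Position 20 ')': depth becomes 1
  Position 21 ')': depth becomes 0
Maximum depth reached: 5

5


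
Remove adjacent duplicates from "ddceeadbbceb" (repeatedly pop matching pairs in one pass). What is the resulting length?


Input: ddceeadbbceb
Stack-based adjacent duplicate removal:
  Read 'd': push. Stack: d
  Read 'd': matches stack top 'd' => pop. Stack: (empty)
  Read 'c': push. Stack: c
  Read 'e': push. Stack: ce
  Read 'e': matches stack top 'e' => pop. Stack: c
  Read 'a': push. Stack: ca
  Read 'd': push. Stack: cad
  Read 'b': push. Stack: cadb
  Read 'b': matches stack top 'b' => pop. Stack: cad
  Read 'c': push. Stack: cadc
  Read 'e': push. Stack: cadce
  Read 'b': push. Stack: cadceb
Final stack: "cadceb" (length 6)

6


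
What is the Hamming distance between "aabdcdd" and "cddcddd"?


Comparing "aabdcdd" and "cddcddd" position by position:
  Position 0: 'a' vs 'c' => differ
  Position 1: 'a' vs 'd' => differ
  Position 2: 'b' vs 'd' => differ
  Position 3: 'd' vs 'c' => differ
  Position 4: 'c' vs 'd' => differ
  Position 5: 'd' vs 'd' => same
  Position 6: 'd' vs 'd' => same
Total differences (Hamming distance): 5

5


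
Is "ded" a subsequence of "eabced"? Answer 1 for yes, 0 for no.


Check if "ded" is a subsequence of "eabced"
Greedy scan:
  Position 0 ('e'): no match needed
  Position 1 ('a'): no match needed
  Position 2 ('b'): no match needed
  Position 3 ('c'): no match needed
  Position 4 ('e'): no match needed
  Position 5 ('d'): matches sub[0] = 'd'
Only matched 1/3 characters => not a subsequence

0


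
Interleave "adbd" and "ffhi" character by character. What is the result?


Interleaving "adbd" and "ffhi":
  Position 0: 'a' from first, 'f' from second => "af"
  Position 1: 'd' from first, 'f' from second => "df"
  Position 2: 'b' from first, 'h' from second => "bh"
  Position 3: 'd' from first, 'i' from second => "di"
Result: afdfbhdi

afdfbhdi


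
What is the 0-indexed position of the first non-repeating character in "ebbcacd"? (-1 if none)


Input: ebbcacd
Character frequencies:
  'a': 1
  'b': 2
  'c': 2
  'd': 1
  'e': 1
Scanning left to right for freq == 1:
  Position 0 ('e'): unique! => answer = 0

0


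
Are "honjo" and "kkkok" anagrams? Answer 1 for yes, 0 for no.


Strings: "honjo", "kkkok"
Sorted first:  hjnoo
Sorted second: kkkko
Differ at position 0: 'h' vs 'k' => not anagrams

0


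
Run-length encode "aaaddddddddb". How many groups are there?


Input: aaaddddddddb
Scanning for consecutive runs:
  Group 1: 'a' x 3 (positions 0-2)
  Group 2: 'd' x 8 (positions 3-10)
  Group 3: 'b' x 1 (positions 11-11)
Total groups: 3

3


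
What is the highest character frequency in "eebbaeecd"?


Input: eebbaeecd
Character counts:
  'a': 1
  'b': 2
  'c': 1
  'd': 1
  'e': 4
Maximum frequency: 4

4


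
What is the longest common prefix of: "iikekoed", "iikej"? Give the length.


Words: iikekoed, iikej
  Position 0: all 'i' => match
  Position 1: all 'i' => match
  Position 2: all 'k' => match
  Position 3: all 'e' => match
  Position 4: ('k', 'j') => mismatch, stop
LCP = "iike" (length 4)

4


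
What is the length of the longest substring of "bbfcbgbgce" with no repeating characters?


Input: "bbfcbgbgce"
Sliding window (track last position of each char):
  Position 0 ('b'): window [0,0] length 1 -- new best
  Position 1 ('b'): repeat (last at 0), move window start to 1
  Position 1 ('b'): window [1,1] length 1
  Position 2 ('f'): window [1,2] length 2 -- new best
  Position 3 ('c'): window [1,3] length 3 -- new best
  Position 4 ('b'): repeat (last at 1), move window start to 2
  Position 4 ('b'): window [2,4] length 3
  Position 5 ('g'): window [2,5] length 4 -- new best
  Position 6 ('b'): repeat (last at 4), move window start to 5
  Position 6 ('b'): window [5,6] length 2
  Position 7 ('g'): repeat (last at 5), move window start to 6
  Position 7 ('g'): window [6,7] length 2
  Position 8 ('c'): window [6,8] length 3
  Position 9 ('e'): window [6,9] length 4
Longest substring with no repeats: "fcbg" with length 4

4


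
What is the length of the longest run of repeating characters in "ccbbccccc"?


Input: "ccbbccccc"
Scanning for longest run:
  Position 1 ('c'): continues run of 'c', length=2
  Position 2 ('b'): new char, reset run to 1
  Position 3 ('b'): continues run of 'b', length=2
  Position 4 ('c'): new char, reset run to 1
  Position 5 ('c'): continues run of 'c', length=2
  Position 6 ('c'): continues run of 'c', length=3
  Position 7 ('c'): continues run of 'c', length=4
  Position 8 ('c'): continues run of 'c', length=5
Longest run: 'c' with length 5

5


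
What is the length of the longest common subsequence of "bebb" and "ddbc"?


LCS of "bebb" and "ddbc"
DP table:
           d    d    b    c
      0    0    0    0    0
  b   0    0    0    1    1
  e   0    0    0    1    1
  b   0    0    0    1    1
  b   0    0    0    1    1
LCS length = dp[4][4] = 1

1


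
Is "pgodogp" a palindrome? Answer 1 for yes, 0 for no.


Input: pgodogp
Reversed: pgodogp
  Compare pos 0 ('p') with pos 6 ('p'): match
  Compare pos 1 ('g') with pos 5 ('g'): match
  Compare pos 2 ('o') with pos 4 ('o'): match
Result: palindrome

1


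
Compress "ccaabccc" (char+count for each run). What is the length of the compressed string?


Input: ccaabccc
Runs:
  'c' x 2 => "c2"
  'a' x 2 => "a2"
  'b' x 1 => "b1"
  'c' x 3 => "c3"
Compressed: "c2a2b1c3"
Compressed length: 8

8


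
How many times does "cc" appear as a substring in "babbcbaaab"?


Searching for "cc" in "babbcbaaab"
Scanning each position:
  Position 0: "ba" => no
  Position 1: "ab" => no
  Position 2: "bb" => no
  Position 3: "bc" => no
  Position 4: "cb" => no
  Position 5: "ba" => no
  Position 6: "aa" => no
  Position 7: "aa" => no
  Position 8: "ab" => no
Total occurrences: 0

0


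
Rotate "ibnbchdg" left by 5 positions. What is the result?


Input: "ibnbchdg", rotate left by 5
First 5 characters: "ibnbc"
Remaining characters: "hdg"
Concatenate remaining + first: "hdg" + "ibnbc" = "hdgibnbc"

hdgibnbc


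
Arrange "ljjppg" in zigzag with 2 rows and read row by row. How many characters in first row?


Zigzag "ljjppg" into 2 rows:
Placing characters:
  'l' => row 0
  'j' => row 1
  'j' => row 0
  'p' => row 1
  'p' => row 0
  'g' => row 1
Rows:
  Row 0: "ljp"
  Row 1: "jpg"
First row length: 3

3


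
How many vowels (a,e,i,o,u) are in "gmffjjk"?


Input: gmffjjk
Checking each character:
  'g' at position 0: consonant
  'm' at position 1: consonant
  'f' at position 2: consonant
  'f' at position 3: consonant
  'j' at position 4: consonant
  'j' at position 5: consonant
  'k' at position 6: consonant
Total vowels: 0

0


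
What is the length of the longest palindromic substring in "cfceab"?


Input: "cfceab"
Checking substrings for palindromes:
  [0:3] "cfc" (len 3) => palindrome
Longest palindromic substring: "cfc" with length 3

3


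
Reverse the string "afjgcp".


Input: afjgcp
Reading characters right to left:
  Position 5: 'p'
  Position 4: 'c'
  Position 3: 'g'
  Position 2: 'j'
  Position 1: 'f'
  Position 0: 'a'
Reversed: pcgjfa

pcgjfa


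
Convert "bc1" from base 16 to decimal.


Input: "bc1" in base 16
Positional expansion:
  Digit 'b' (value 11) x 16^2 = 2816
  Digit 'c' (value 12) x 16^1 = 192
  Digit '1' (value 1) x 16^0 = 1
Sum = 3009

3009


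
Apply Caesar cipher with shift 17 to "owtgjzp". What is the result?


Caesar cipher: shift "owtgjzp" by 17
  'o' (pos 14) + 17 = pos 5 = 'f'
  'w' (pos 22) + 17 = pos 13 = 'n'
  't' (pos 19) + 17 = pos 10 = 'k'
  'g' (pos 6) + 17 = pos 23 = 'x'
  'j' (pos 9) + 17 = pos 0 = 'a'
  'z' (pos 25) + 17 = pos 16 = 'q'
  'p' (pos 15) + 17 = pos 6 = 'g'
Result: fnkxaqg

fnkxaqg


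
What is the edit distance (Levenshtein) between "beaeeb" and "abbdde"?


Computing edit distance: "beaeeb" -> "abbdde"
DP table:
           a    b    b    d    d    e
      0    1    2    3    4    5    6
  b   1    1    1    2    3    4    5
  e   2    2    2    2    3    4    4
  a   3    2    3    3    3    4    5
  e   4    3    3    4    4    4    4
  e   5    4    4    4    5    5    4
  b   6    5    4    4    5    6    5
Edit distance = dp[6][6] = 5

5


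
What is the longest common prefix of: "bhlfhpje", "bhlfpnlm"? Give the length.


Words: bhlfhpje, bhlfpnlm
  Position 0: all 'b' => match
  Position 1: all 'h' => match
  Position 2: all 'l' => match
  Position 3: all 'f' => match
  Position 4: ('h', 'p') => mismatch, stop
LCP = "bhlf" (length 4)

4


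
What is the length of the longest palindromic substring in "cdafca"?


Input: "cdafca"
Checking substrings for palindromes:
  No multi-char palindromic substrings found
Longest palindromic substring: "c" with length 1

1


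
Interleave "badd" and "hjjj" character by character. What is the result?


Interleaving "badd" and "hjjj":
  Position 0: 'b' from first, 'h' from second => "bh"
  Position 1: 'a' from first, 'j' from second => "aj"
  Position 2: 'd' from first, 'j' from second => "dj"
  Position 3: 'd' from first, 'j' from second => "dj"
Result: bhajdjdj

bhajdjdj


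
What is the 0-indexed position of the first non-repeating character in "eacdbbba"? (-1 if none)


Input: eacdbbba
Character frequencies:
  'a': 2
  'b': 3
  'c': 1
  'd': 1
  'e': 1
Scanning left to right for freq == 1:
  Position 0 ('e'): unique! => answer = 0

0


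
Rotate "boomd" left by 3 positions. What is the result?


Input: "boomd", rotate left by 3
First 3 characters: "boo"
Remaining characters: "md"
Concatenate remaining + first: "md" + "boo" = "mdboo"

mdboo


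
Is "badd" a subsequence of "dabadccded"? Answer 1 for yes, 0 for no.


Check if "badd" is a subsequence of "dabadccded"
Greedy scan:
  Position 0 ('d'): no match needed
  Position 1 ('a'): no match needed
  Position 2 ('b'): matches sub[0] = 'b'
  Position 3 ('a'): matches sub[1] = 'a'
  Position 4 ('d'): matches sub[2] = 'd'
  Position 5 ('c'): no match needed
  Position 6 ('c'): no match needed
  Position 7 ('d'): matches sub[3] = 'd'
  Position 8 ('e'): no match needed
  Position 9 ('d'): no match needed
All 4 characters matched => is a subsequence

1


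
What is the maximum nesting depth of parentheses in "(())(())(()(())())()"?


Input: "(())(())(()(())())()"
Tracking depth:
  Position 0 '(': depth becomes 1
  Position 1 '(': depth becomes 2
  Position 2 ')': depth becomes 1
  Position 3 ')': depth becomes 0
  Position 4 '(': depth becomes 1
  Position 5 '(': depth becomes 2
  Position 6 ')': depth becomes 1
  Position 7 ')': depth becomes 0
  Position 8 '(': depth becomes 1
  Position 9 '(': depth becomes 2
  Position 10 ')': depth becomes 1
  Position 11 '(': depth becomes 2
  Position 12 '(': depth becomes 3
  Position 13 ')': depth becomes 2
  Position 14 ')': depth becomes 1
  Position 15 '(': depth becomes 2
  Position 16 ')': depth becomes 1
  Position 17 ')': depth becomes 0
  Position 18 '(': depth becomes 1
  Position 19 ')': depth becomes 0
Maximum depth reached: 3

3


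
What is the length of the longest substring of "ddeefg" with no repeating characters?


Input: "ddeefg"
Sliding window (track last position of each char):
  Position 0 ('d'): window [0,0] length 1 -- new best
  Position 1 ('d'): repeat (last at 0), move window start to 1
  Position 1 ('d'): window [1,1] length 1
  Position 2 ('e'): window [1,2] length 2 -- new best
  Position 3 ('e'): repeat (last at 2), move window start to 3
  Position 3 ('e'): window [3,3] length 1
  Position 4 ('f'): window [3,4] length 2
  Position 5 ('g'): window [3,5] length 3 -- new best
Longest substring with no repeats: "efg" with length 3

3


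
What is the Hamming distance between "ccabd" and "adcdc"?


Comparing "ccabd" and "adcdc" position by position:
  Position 0: 'c' vs 'a' => differ
  Position 1: 'c' vs 'd' => differ
  Position 2: 'a' vs 'c' => differ
  Position 3: 'b' vs 'd' => differ
  Position 4: 'd' vs 'c' => differ
Total differences (Hamming distance): 5

5


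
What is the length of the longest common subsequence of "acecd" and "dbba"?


LCS of "acecd" and "dbba"
DP table:
           d    b    b    a
      0    0    0    0    0
  a   0    0    0    0    1
  c   0    0    0    0    1
  e   0    0    0    0    1
  c   0    0    0    0    1
  d   0    1    1    1    1
LCS length = dp[5][4] = 1

1


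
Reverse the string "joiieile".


Input: joiieile
Reading characters right to left:
  Position 7: 'e'
  Position 6: 'l'
  Position 5: 'i'
  Position 4: 'e'
  Position 3: 'i'
  Position 2: 'i'
  Position 1: 'o'
  Position 0: 'j'
Reversed: elieiioj

elieiioj


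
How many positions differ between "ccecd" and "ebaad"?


Comparing "ccecd" and "ebaad" position by position:
  Position 0: 'c' vs 'e' => DIFFER
  Position 1: 'c' vs 'b' => DIFFER
  Position 2: 'e' vs 'a' => DIFFER
  Position 3: 'c' vs 'a' => DIFFER
  Position 4: 'd' vs 'd' => same
Positions that differ: 4

4


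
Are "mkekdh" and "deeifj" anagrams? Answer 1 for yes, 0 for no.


Strings: "mkekdh", "deeifj"
Sorted first:  dehkkm
Sorted second: deefij
Differ at position 2: 'h' vs 'e' => not anagrams

0


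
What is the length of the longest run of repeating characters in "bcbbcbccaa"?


Input: "bcbbcbccaa"
Scanning for longest run:
  Position 1 ('c'): new char, reset run to 1
  Position 2 ('b'): new char, reset run to 1
  Position 3 ('b'): continues run of 'b', length=2
  Position 4 ('c'): new char, reset run to 1
  Position 5 ('b'): new char, reset run to 1
  Position 6 ('c'): new char, reset run to 1
  Position 7 ('c'): continues run of 'c', length=2
  Position 8 ('a'): new char, reset run to 1
  Position 9 ('a'): continues run of 'a', length=2
Longest run: 'b' with length 2

2


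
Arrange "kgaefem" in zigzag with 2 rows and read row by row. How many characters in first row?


Zigzag "kgaefem" into 2 rows:
Placing characters:
  'k' => row 0
  'g' => row 1
  'a' => row 0
  'e' => row 1
  'f' => row 0
  'e' => row 1
  'm' => row 0
Rows:
  Row 0: "kafm"
  Row 1: "gee"
First row length: 4

4


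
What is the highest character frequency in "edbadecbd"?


Input: edbadecbd
Character counts:
  'a': 1
  'b': 2
  'c': 1
  'd': 3
  'e': 2
Maximum frequency: 3

3


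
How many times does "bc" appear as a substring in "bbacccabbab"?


Searching for "bc" in "bbacccabbab"
Scanning each position:
  Position 0: "bb" => no
  Position 1: "ba" => no
  Position 2: "ac" => no
  Position 3: "cc" => no
  Position 4: "cc" => no
  Position 5: "ca" => no
  Position 6: "ab" => no
  Position 7: "bb" => no
  Position 8: "ba" => no
  Position 9: "ab" => no
Total occurrences: 0

0


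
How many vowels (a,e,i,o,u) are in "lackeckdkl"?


Input: lackeckdkl
Checking each character:
  'l' at position 0: consonant
  'a' at position 1: vowel (running total: 1)
  'c' at position 2: consonant
  'k' at position 3: consonant
  'e' at position 4: vowel (running total: 2)
  'c' at position 5: consonant
  'k' at position 6: consonant
  'd' at position 7: consonant
  'k' at position 8: consonant
  'l' at position 9: consonant
Total vowels: 2

2


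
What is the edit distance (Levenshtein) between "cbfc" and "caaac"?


Computing edit distance: "cbfc" -> "caaac"
DP table:
           c    a    a    a    c
      0    1    2    3    4    5
  c   1    0    1    2    3    4
  b   2    1    1    2    3    4
  f   3    2    2    2    3    4
  c   4    3    3    3    3    3
Edit distance = dp[4][5] = 3

3


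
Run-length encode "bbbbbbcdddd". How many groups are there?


Input: bbbbbbcdddd
Scanning for consecutive runs:
  Group 1: 'b' x 6 (positions 0-5)
  Group 2: 'c' x 1 (positions 6-6)
  Group 3: 'd' x 4 (positions 7-10)
Total groups: 3

3


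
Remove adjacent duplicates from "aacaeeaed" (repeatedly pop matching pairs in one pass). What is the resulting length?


Input: aacaeeaed
Stack-based adjacent duplicate removal:
  Read 'a': push. Stack: a
  Read 'a': matches stack top 'a' => pop. Stack: (empty)
  Read 'c': push. Stack: c
  Read 'a': push. Stack: ca
  Read 'e': push. Stack: cae
  Read 'e': matches stack top 'e' => pop. Stack: ca
  Read 'a': matches stack top 'a' => pop. Stack: c
  Read 'e': push. Stack: ce
  Read 'd': push. Stack: ced
Final stack: "ced" (length 3)

3


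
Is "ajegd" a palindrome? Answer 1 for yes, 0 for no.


Input: ajegd
Reversed: dgeja
  Compare pos 0 ('a') with pos 4 ('d'): MISMATCH
  Compare pos 1 ('j') with pos 3 ('g'): MISMATCH
Result: not a palindrome

0


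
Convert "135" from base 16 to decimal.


Input: "135" in base 16
Positional expansion:
  Digit '1' (value 1) x 16^2 = 256
  Digit '3' (value 3) x 16^1 = 48
  Digit '5' (value 5) x 16^0 = 5
Sum = 309

309


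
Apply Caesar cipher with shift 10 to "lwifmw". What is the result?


Caesar cipher: shift "lwifmw" by 10
  'l' (pos 11) + 10 = pos 21 = 'v'
  'w' (pos 22) + 10 = pos 6 = 'g'
  'i' (pos 8) + 10 = pos 18 = 's'
  'f' (pos 5) + 10 = pos 15 = 'p'
  'm' (pos 12) + 10 = pos 22 = 'w'
  'w' (pos 22) + 10 = pos 6 = 'g'
Result: vgspwg

vgspwg


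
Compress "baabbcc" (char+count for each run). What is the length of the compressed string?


Input: baabbcc
Runs:
  'b' x 1 => "b1"
  'a' x 2 => "a2"
  'b' x 2 => "b2"
  'c' x 2 => "c2"
Compressed: "b1a2b2c2"
Compressed length: 8

8


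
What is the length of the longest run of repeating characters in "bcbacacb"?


Input: "bcbacacb"
Scanning for longest run:
  Position 1 ('c'): new char, reset run to 1
  Position 2 ('b'): new char, reset run to 1
  Position 3 ('a'): new char, reset run to 1
  Position 4 ('c'): new char, reset run to 1
  Position 5 ('a'): new char, reset run to 1
  Position 6 ('c'): new char, reset run to 1
  Position 7 ('b'): new char, reset run to 1
Longest run: 'b' with length 1

1


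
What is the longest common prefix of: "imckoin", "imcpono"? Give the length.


Words: imckoin, imcpono
  Position 0: all 'i' => match
  Position 1: all 'm' => match
  Position 2: all 'c' => match
  Position 3: ('k', 'p') => mismatch, stop
LCP = "imc" (length 3)

3


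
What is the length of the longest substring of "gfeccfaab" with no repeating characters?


Input: "gfeccfaab"
Sliding window (track last position of each char):
  Position 0 ('g'): window [0,0] length 1 -- new best
  Position 1 ('f'): window [0,1] length 2 -- new best
  Position 2 ('e'): window [0,2] length 3 -- new best
  Position 3 ('c'): window [0,3] length 4 -- new best
  Position 4 ('c'): repeat (last at 3), move window start to 4
  Position 4 ('c'): window [4,4] length 1
  Position 5 ('f'): window [4,5] length 2
  Position 6 ('a'): window [4,6] length 3
  Position 7 ('a'): repeat (last at 6), move window start to 7
  Position 7 ('a'): window [7,7] length 1
  Position 8 ('b'): window [7,8] length 2
Longest substring with no repeats: "gfec" with length 4

4


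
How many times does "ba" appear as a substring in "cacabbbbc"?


Searching for "ba" in "cacabbbbc"
Scanning each position:
  Position 0: "ca" => no
  Position 1: "ac" => no
  Position 2: "ca" => no
  Position 3: "ab" => no
  Position 4: "bb" => no
  Position 5: "bb" => no
  Position 6: "bb" => no
  Position 7: "bc" => no
Total occurrences: 0

0


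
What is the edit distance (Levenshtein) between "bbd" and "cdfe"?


Computing edit distance: "bbd" -> "cdfe"
DP table:
           c    d    f    e
      0    1    2    3    4
  b   1    1    2    3    4
  b   2    2    2    3    4
  d   3    3    2    3    4
Edit distance = dp[3][4] = 4

4


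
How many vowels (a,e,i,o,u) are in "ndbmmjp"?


Input: ndbmmjp
Checking each character:
  'n' at position 0: consonant
  'd' at position 1: consonant
  'b' at position 2: consonant
  'm' at position 3: consonant
  'm' at position 4: consonant
  'j' at position 5: consonant
  'p' at position 6: consonant
Total vowels: 0

0


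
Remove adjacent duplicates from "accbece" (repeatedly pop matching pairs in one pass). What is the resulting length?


Input: accbece
Stack-based adjacent duplicate removal:
  Read 'a': push. Stack: a
  Read 'c': push. Stack: ac
  Read 'c': matches stack top 'c' => pop. Stack: a
  Read 'b': push. Stack: ab
  Read 'e': push. Stack: abe
  Read 'c': push. Stack: abec
  Read 'e': push. Stack: abece
Final stack: "abece" (length 5)

5
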